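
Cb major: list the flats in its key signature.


Let's work it out.
Flat major keys: C(0), F(1), Bb(2), Eb(3), Ab(4), Db(5), Gb(6), Cb(7)
Cb major has 7 flats
Order of flats: Bb Eb Ab Db Gb Cb Fb → first 7: Bb, Eb, Ab, Db, Gb, Cb, Fb
= Bb, Eb, Ab, Db, Gb, Cb, Fb


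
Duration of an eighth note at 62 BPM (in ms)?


Reasoning:
One quarter-note beat = 60000 / BPM = 60000 / 62 ms
Eighth note = 1/2 × quarter note
Duration = 1/2 × 60000 / 62 = 30000 / 62
= 483.9 ms


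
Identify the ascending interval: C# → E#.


Step by step:
Letter names: C → E spans 3 letter names → a 3rd
Semitones: C# → E# = 4 half-steps
A 3rd of 4 semitones is a major 3rd
= major 3rd


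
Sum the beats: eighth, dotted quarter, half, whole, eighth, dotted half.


Working:
Beat values:
  eighth = 0.5 beats
  dotted quarter = 1.5 beats
  half = 2 beats
  whole = 4 beats
  eighth = 0.5 beats
  dotted half = 3 beats
Sum = 0.5 + 1.5 + 2 + 4 + 0.5 + 3
= 11.5 beats


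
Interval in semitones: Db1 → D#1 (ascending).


Absolute semitone position = octave×12 + chromatic position
Db1: 1×12 + 1 = 13
D#1: 1×12 + 3 = 15
Difference = 15 - 13 = 2
= 2 semitones


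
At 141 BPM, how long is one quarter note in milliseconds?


One quarter-note beat = 60000 / BPM = 60000 / 141 ms
Duration = 60000 / 141
= 425.5 ms


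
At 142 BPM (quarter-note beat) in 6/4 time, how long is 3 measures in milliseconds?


Working:
Quarter-note beat duration = 60000 / 142 ms
Beats per measure (6/4) = 6
One measure = 6 × 60000 / 142 = 360000 / 142 ms
3 measures = 3 × 360000 / 142 = 1080000 / 142
= 7605.6 ms


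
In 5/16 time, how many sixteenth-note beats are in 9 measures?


Solution.
Time signature 5/16: the bottom number 16 means the sixteenth note gets one count
The top number 5 means 5 sixteenth-note beats per measure
Total = 5 × 9 measures
= 45 sixteenth-note beats


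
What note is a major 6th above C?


Solution.
A 6th spans 6 letter names, so from C we land on A
A major 6th = 9 semitones above C
Spell A at that pitch: A
= A


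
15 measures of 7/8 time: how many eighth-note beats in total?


Time signature 7/8: the bottom number 8 means the eighth note gets one count
The top number 7 means 7 eighth-note beats per measure
Total = 7 × 15 measures
= 105 eighth-note beats


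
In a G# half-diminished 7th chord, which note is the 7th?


Half-diminished 7th chord = root + minor 3rd + diminished 5th + minor 7th
Seventh chords stack in thirds, so the letter names are G-B-D-F
Root: G#
Minor 3rd above G#: B
Diminished 5th above G#: D
Minor 7th above G#: F#
The 7th = F#


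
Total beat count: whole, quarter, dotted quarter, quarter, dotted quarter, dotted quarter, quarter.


Working:
Beat values:
  whole = 4 beats
  quarter = 1 beat
  dotted quarter = 1.5 beats
  quarter = 1 beat
  dotted quarter = 1.5 beats
  dotted quarter = 1.5 beats
  quarter = 1 beat
Sum = 4 + 1 + 1.5 + 1 + 1.5 + 1.5 + 1
= 11.5 beats


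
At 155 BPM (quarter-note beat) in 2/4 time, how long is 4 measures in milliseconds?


Let's work it out.
Quarter-note beat duration = 60000 / 155 ms
Beats per measure (2/4) = 2
One measure = 2 × 60000 / 155 = 120000 / 155 ms
4 measures = 4 × 120000 / 155 = 480000 / 155
= 3096.8 ms


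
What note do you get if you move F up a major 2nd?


Let's work it out.
major 2nd: 2 letter names, 2 semitones
Letter: F + 1 → G
Pitch: F + 2 semitones, spelled as a G → G
= G


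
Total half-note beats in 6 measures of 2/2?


Time signature 2/2: the bottom number 2 means the half note gets one count
The top number 2 means 2 half-note beats per measure
Total = 2 × 6 measures
= 12 half-note beats


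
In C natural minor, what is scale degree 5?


Working:
Natural minor scale pattern: W-H-W-W-H-W-W (2-1-2-2-1-2-2 semitones)
Starting from C:
  C + 2 semitones → D
  D + 1 semitone → Eb
  Eb + 2 semitones → F
  F + 2 semitones → G
  G + 1 semitone → Ab
  Ab + 2 semitones → Bb
  Bb + 2 semitones → C
Scale: C D Eb F G Ab Bb
Degree 5 = G


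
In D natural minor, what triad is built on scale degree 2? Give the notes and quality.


Let's work it out.
D natural minor scale: D E F G A Bb C
Diatonic triad on degree 2 stacks scale notes 2, 4, 6: E G Bb
E→G = 3 semitones; E→Bb = 6 semitones → diminished triad
= E G Bb (diminished)


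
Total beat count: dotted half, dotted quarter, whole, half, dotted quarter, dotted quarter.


Working:
Beat values:
  dotted half = 3 beats
  dotted quarter = 1.5 beats
  whole = 4 beats
  half = 2 beats
  dotted quarter = 1.5 beats
  dotted quarter = 1.5 beats
Sum = 3 + 1.5 + 4 + 2 + 1.5 + 1.5
= 13.5 beats


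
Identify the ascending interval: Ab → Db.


Solution.
Letter names: A → D spans 4 letter names → a 4th
Semitones: Ab → Db = 5 half-steps
A 4th of 5 semitones is a perfect 4th
= perfect 4th


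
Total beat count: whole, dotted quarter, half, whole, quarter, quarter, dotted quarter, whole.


Let's work it out.
Beat values:
  whole = 4 beats
  dotted quarter = 1.5 beats
  half = 2 beats
  whole = 4 beats
  quarter = 1 beat
  quarter = 1 beat
  dotted quarter = 1.5 beats
  whole = 4 beats
Sum = 4 + 1.5 + 2 + 4 + 1 + 1 + 1.5 + 4
= 19 beats


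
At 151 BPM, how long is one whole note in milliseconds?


One quarter-note beat = 60000 / BPM = 60000 / 151 ms
Whole note = 4 × quarter note
Duration = 4 × 60000 / 151 = 240000 / 151
= 1589.4 ms


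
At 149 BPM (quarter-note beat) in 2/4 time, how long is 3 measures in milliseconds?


Let's work it out.
Quarter-note beat duration = 60000 / 149 ms
Beats per measure (2/4) = 2
One measure = 2 × 60000 / 149 = 120000 / 149 ms
3 measures = 3 × 120000 / 149 = 360000 / 149
= 2416.1 ms


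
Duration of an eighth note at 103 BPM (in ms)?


Let's work it out.
One quarter-note beat = 60000 / BPM = 60000 / 103 ms
Eighth note = 1/2 × quarter note
Duration = 1/2 × 60000 / 103 = 30000 / 103
= 291.3 ms


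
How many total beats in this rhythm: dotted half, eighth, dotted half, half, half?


Let's work it out.
Beat values:
  dotted half = 3 beats
  eighth = 0.5 beats
  dotted half = 3 beats
  half = 2 beats
  half = 2 beats
Sum = 3 + 0.5 + 3 + 2 + 2
= 10.5 beats


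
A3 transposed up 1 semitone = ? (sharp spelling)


A3: chromatic position 9 in octave 3 → absolute = 3×12 + 9 = 45
Transpose up 1: 45 + 1 = 46
46 = 3×12 + 10 → A# in octave 3
Result = A#3


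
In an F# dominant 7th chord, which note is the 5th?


Dominant 7th chord = root + major 3rd + perfect 5th + minor 7th
Seventh chords stack in thirds, so the letter names are F-A-C-E
Root: F#
Major 3rd above F#: A#
Perfect 5th above F#: C#
Minor 7th above F#: E
The 5th = C#


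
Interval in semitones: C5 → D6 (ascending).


Solution.
Absolute semitone position = octave×12 + chromatic position
C5: 5×12 + 0 = 60
D6: 6×12 + 2 = 74
Difference = 74 - 60 = 14
= 14 semitones


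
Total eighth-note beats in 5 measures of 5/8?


Time signature 5/8: the bottom number 8 means the eighth note gets one count
The top number 5 means 5 eighth-note beats per measure
Total = 5 × 5 measures
= 25 eighth-note beats


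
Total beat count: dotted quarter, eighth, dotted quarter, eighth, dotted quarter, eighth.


Working:
Beat values:
  dotted quarter = 1.5 beats
  eighth = 0.5 beats
  dotted quarter = 1.5 beats
  eighth = 0.5 beats
  dotted quarter = 1.5 beats
  eighth = 0.5 beats
Sum = 1.5 + 0.5 + 1.5 + 0.5 + 1.5 + 0.5
= 6 beats


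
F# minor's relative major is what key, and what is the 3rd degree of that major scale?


Working:
The relative major shares the key signature and is a minor 3rd above the minor tonic
A minor 3rd above F# is A
→ relative major of F# minor is A major
A major scale: A B C# D E F# G#
= A major; 3rd degree = C#


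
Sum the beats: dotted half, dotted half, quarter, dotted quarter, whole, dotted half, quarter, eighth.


Beat values:
  dotted half = 3 beats
  dotted half = 3 beats
  quarter = 1 beat
  dotted quarter = 1.5 beats
  whole = 4 beats
  dotted half = 3 beats
  quarter = 1 beat
  eighth = 0.5 beats
Sum = 3 + 3 + 1 + 1.5 + 4 + 3 + 1 + 0.5
= 17 beats


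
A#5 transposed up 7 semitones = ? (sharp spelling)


Reasoning:
A#5: chromatic position 10 in octave 5 → absolute = 5×12 + 10 = 70
Transpose up 7: 70 + 7 = 77
77 = 6×12 + 5 → F in octave 6
Result = F6


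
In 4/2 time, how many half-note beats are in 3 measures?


Time signature 4/2: the bottom number 2 means the half note gets one count
The top number 4 means 4 half-note beats per measure
Total = 4 × 3 measures
= 12 half-note beats


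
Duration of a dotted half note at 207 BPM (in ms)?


Step by step:
One quarter-note beat = 60000 / BPM = 60000 / 207 ms
Dotted half note = 3 × quarter note
Duration = 3 × 60000 / 207 = 180000 / 207
= 869.6 ms


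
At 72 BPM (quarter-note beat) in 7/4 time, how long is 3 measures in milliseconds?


Quarter-note beat duration = 60000 / 72 ms
Beats per measure (7/4) = 7
One measure = 7 × 60000 / 72 = 420000 / 72 ms
3 measures = 3 × 420000 / 72 = 1260000 / 72
= 17500.0 ms


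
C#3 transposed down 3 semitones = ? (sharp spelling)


Let's work it out.
C#3: chromatic position 1 in octave 3 → absolute = 3×12 + 1 = 37
Transpose down 3: 37 - 3 = 34
34 = 2×12 + 10 → A# in octave 2
Result = A#2


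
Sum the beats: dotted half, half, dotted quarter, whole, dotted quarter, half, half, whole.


Step by step:
Beat values:
  dotted half = 3 beats
  half = 2 beats
  dotted quarter = 1.5 beats
  whole = 4 beats
  dotted quarter = 1.5 beats
  half = 2 beats
  half = 2 beats
  whole = 4 beats
Sum = 3 + 2 + 1.5 + 4 + 1.5 + 2 + 2 + 4
= 20 beats


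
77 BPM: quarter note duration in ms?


Working:
One quarter-note beat = 60000 / BPM = 60000 / 77 ms
Duration = 60000 / 77
= 779.2 ms


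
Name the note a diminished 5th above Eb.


Let's work it out.
A 5th spans 5 letter names, so from E we land on B
A diminished 5th = 6 semitones above Eb
Spell B at that pitch: Bbb
= Bbb


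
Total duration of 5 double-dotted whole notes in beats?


Solution.
Base whole note = 4 beats
Dot 1 adds half the previous value: +2
Dot 2 adds half the previous value: +1
One double-dotted whole = 4 + 2 + 1 = 7
5 of them = 5 × 7 = 35
= 35 beats


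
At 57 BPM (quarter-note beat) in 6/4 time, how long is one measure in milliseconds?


Working:
Quarter-note beat duration = 60000 / 57 ms
Beats per measure (6/4) = 6
One measure = 6 × 60000 / 57 = 360000 / 57 ms
= 6315.8 ms


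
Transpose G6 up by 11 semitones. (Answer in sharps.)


Step by step:
G6: chromatic position 7 in octave 6 → absolute = 6×12 + 7 = 79
Transpose up 11: 79 + 11 = 90
90 = 7×12 + 6 → F# in octave 7
Result = F#7


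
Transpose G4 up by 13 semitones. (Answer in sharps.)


Step by step:
G4: chromatic position 7 in octave 4 → absolute = 4×12 + 7 = 55
Transpose up 13: 55 + 13 = 68
68 = 5×12 + 8 → G# in octave 5
Result = G#5


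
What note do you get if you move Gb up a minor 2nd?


Working:
minor 2nd: 2 letter names, 1 semitones
Letter: G + 1 → A
Pitch: Gb + 1 semitones, spelled as an A → Abb
= Abb


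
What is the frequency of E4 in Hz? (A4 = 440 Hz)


Let's work it out.
f = 440 × 2^(n/12) where n = semitones from A4
E4: -5 semitones from A4
f = 440 × 2^(-5/12)
f = 329.63 Hz


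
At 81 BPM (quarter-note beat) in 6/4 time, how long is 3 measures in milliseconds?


Quarter-note beat duration = 60000 / 81 ms
Beats per measure (6/4) = 6
One measure = 6 × 60000 / 81 = 360000 / 81 ms
3 measures = 3 × 360000 / 81 = 1080000 / 81
= 13333.3 ms


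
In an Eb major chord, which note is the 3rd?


Major triad = root + major 3rd (4 semitones) + perfect 5th (7 semitones)
A triad on Eb stacks thirds, so the chord tones use letter names E-G-B
Root: Eb
Major 3rd above Eb: G
Perfect 5th above Eb: Bb
The 3rd = G


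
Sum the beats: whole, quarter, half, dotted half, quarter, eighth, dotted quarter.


Solution.
Beat values:
  whole = 4 beats
  quarter = 1 beat
  half = 2 beats
  dotted half = 3 beats
  quarter = 1 beat
  eighth = 0.5 beats
  dotted quarter = 1.5 beats
Sum = 4 + 1 + 2 + 3 + 1 + 0.5 + 1.5
= 13 beats


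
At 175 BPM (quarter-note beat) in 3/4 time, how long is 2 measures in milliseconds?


Quarter-note beat duration = 60000 / 175 ms
Beats per measure (3/4) = 3
One measure = 3 × 60000 / 175 = 180000 / 175 ms
2 measures = 2 × 180000 / 175 = 360000 / 175
= 2057.1 ms


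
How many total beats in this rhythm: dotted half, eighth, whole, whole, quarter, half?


Step by step:
Beat values:
  dotted half = 3 beats
  eighth = 0.5 beats
  whole = 4 beats
  whole = 4 beats
  quarter = 1 beat
  half = 2 beats
Sum = 3 + 0.5 + 4 + 4 + 1 + 2
= 14.5 beats


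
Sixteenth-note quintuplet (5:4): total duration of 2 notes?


Working:
Quintuplet: 5 notes occupy the space of 4 sixteenth notes
Space = 4 × 1/4 = 1 beat
Each quintuplet note = 1 / 5 = 1/5 beats
2 notes = 2 × 1/5 = 2/5
= 2/5 beats


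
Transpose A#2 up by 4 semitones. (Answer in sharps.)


Solution.
A#2: chromatic position 10 in octave 2 → absolute = 2×12 + 10 = 34
Transpose up 4: 34 + 4 = 38
38 = 3×12 + 2 → D in octave 3
Result = D3


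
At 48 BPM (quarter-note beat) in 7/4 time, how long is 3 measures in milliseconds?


Reasoning:
Quarter-note beat duration = 60000 / 48 ms
Beats per measure (7/4) = 7
One measure = 7 × 60000 / 48 = 420000 / 48 ms
3 measures = 3 × 420000 / 48 = 1260000 / 48
= 26250.0 ms


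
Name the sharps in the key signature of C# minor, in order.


Working:
Sharp minor keys follow the circle of fifths: A(0), E(1), B(2), F#(3), C#(4), G#(5), D#(6), A#(7)
C# minor has 4 sharps
Order of sharps: F# C# G# D# A# E# B# → first 4: F#, C#, G#, D#
= F#, C#, G#, D#


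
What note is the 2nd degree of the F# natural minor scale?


Natural minor scale pattern: W-H-W-W-H-W-W (2-1-2-2-1-2-2 semitones)
Starting from F#:
  F# + 2 semitones → G#
  G# + 1 semitone → A
  A + 2 semitones → B
  B + 2 semitones → C#
  C# + 1 semitone → D
  D + 2 semitones → E
  E + 2 semitones → F#
Scale: F# G# A B C# D E
Degree 2 = G#


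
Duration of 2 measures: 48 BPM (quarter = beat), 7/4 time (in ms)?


Quarter-note beat duration = 60000 / 48 ms
Beats per measure (7/4) = 7
One measure = 7 × 60000 / 48 = 420000 / 48 ms
2 measures = 2 × 420000 / 48 = 840000 / 48
= 17500.0 ms


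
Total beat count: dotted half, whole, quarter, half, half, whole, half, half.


Working:
Beat values:
  dotted half = 3 beats
  whole = 4 beats
  quarter = 1 beat
  half = 2 beats
  half = 2 beats
  whole = 4 beats
  half = 2 beats
  half = 2 beats
Sum = 3 + 4 + 1 + 2 + 2 + 4 + 2 + 2
= 20 beats


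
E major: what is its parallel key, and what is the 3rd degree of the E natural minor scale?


Parallel keys share the same tonic but differ in mode
E major → parallel is E minor
E natural minor scale: E F# G A B C D
= E minor; 3rd degree = G


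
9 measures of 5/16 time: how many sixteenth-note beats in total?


Reasoning:
Time signature 5/16: the bottom number 16 means the sixteenth note gets one count
The top number 5 means 5 sixteenth-note beats per measure
Total = 5 × 9 measures
= 45 sixteenth-note beats


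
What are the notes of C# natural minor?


Solution.
Natural minor scale pattern: W-H-W-W-H-W-W (2-1-2-2-1-2-2 semitones)
Starting from C#:
  C# + 2 semitones → D#
  D# + 1 semitone → E
  E + 2 semitones → F#
  F# + 2 semitones → G#
  G# + 1 semitone → A
  A + 2 semitones → B
  B + 2 semitones → C#
Scale = C# D# E F# G# A B


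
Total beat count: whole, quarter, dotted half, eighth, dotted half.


Working:
Beat values:
  whole = 4 beats
  quarter = 1 beat
  dotted half = 3 beats
  eighth = 0.5 beats
  dotted half = 3 beats
Sum = 4 + 1 + 3 + 0.5 + 3
= 11.5 beats


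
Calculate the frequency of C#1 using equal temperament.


f = 440 × 2^(n/12) where n = semitones from A4
C#1: -44 semitones from A4
f = 440 × 2^(-44/12)
f = 34.65 Hz


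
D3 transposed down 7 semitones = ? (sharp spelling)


Let's work it out.
D3: chromatic position 2 in octave 3 → absolute = 3×12 + 2 = 38
Transpose down 7: 38 - 7 = 31
31 = 2×12 + 7 → G in octave 2
Result = G2


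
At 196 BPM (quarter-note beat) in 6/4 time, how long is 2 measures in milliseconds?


Reasoning:
Quarter-note beat duration = 60000 / 196 ms
Beats per measure (6/4) = 6
One measure = 6 × 60000 / 196 = 360000 / 196 ms
2 measures = 2 × 360000 / 196 = 720000 / 196
= 3673.5 ms


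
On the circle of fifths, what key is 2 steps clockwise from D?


Reasoning:
Each clockwise step on the circle of fifths moves up a perfect 5th
From D: D → A → E
= E


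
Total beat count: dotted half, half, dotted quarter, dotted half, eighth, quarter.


Step by step:
Beat values:
  dotted half = 3 beats
  half = 2 beats
  dotted quarter = 1.5 beats
  dotted half = 3 beats
  eighth = 0.5 beats
  quarter = 1 beat
Sum = 3 + 2 + 1.5 + 3 + 0.5 + 1
= 11 beats


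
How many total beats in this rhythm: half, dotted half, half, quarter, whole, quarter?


Working:
Beat values:
  half = 2 beats
  dotted half = 3 beats
  half = 2 beats
  quarter = 1 beat
  whole = 4 beats
  quarter = 1 beat
Sum = 2 + 3 + 2 + 1 + 4 + 1
= 13 beats


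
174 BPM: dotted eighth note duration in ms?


One quarter-note beat = 60000 / BPM = 60000 / 174 ms
Dotted eighth note = 3/4 × quarter note
Duration = 3/4 × 60000 / 174 = 45000 / 174
= 258.6 ms


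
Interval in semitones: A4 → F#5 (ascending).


Absolute semitone position = octave×12 + chromatic position
A4: 4×12 + 9 = 57
F#5: 5×12 + 6 = 66
Difference = 66 - 57 = 9
= 9 semitones


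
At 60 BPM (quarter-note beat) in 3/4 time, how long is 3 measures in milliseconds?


Quarter-note beat duration = 60000 / 60 ms
Beats per measure (3/4) = 3
One measure = 3 × 60000 / 60 = 180000 / 60 ms
3 measures = 3 × 180000 / 60 = 540000 / 60
= 9000.0 ms


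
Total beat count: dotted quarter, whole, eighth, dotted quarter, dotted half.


Let's work it out.
Beat values:
  dotted quarter = 1.5 beats
  whole = 4 beats
  eighth = 0.5 beats
  dotted quarter = 1.5 beats
  dotted half = 3 beats
Sum = 1.5 + 4 + 0.5 + 1.5 + 3
= 10.5 beats


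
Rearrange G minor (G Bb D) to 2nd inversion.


Root position: G Bb D
2nd inversion: move root and 3rd up an octave
Bass note: D
Notes (bottom to top) = D G Bb


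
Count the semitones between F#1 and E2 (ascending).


Working:
Absolute semitone position = octave×12 + chromatic position
F#1: 1×12 + 6 = 18
E2: 2×12 + 4 = 28
Difference = 28 - 18 = 10
= 10 semitones


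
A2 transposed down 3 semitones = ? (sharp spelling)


A2: chromatic position 9 in octave 2 → absolute = 2×12 + 9 = 33
Transpose down 3: 33 - 3 = 30
30 = 2×12 + 6 → F# in octave 2
Result = F#2


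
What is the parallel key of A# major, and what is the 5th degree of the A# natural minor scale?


Solution.
Parallel keys share the same tonic but differ in mode
A# major → parallel is A# minor
A# natural minor scale: A# B# C# D# E# F# G#
= A# minor; 5th degree = E#


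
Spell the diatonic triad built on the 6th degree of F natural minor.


Solution.
F natural minor scale: F G Ab Bb C Db Eb
Diatonic triad on degree 6 stacks scale notes 6, 1, 3: Db F Ab
Db→F = 4 semitones; Db→Ab = 7 semitones → major triad
= Db F Ab (major)


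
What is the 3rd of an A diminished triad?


Diminished triad = root + minor 3rd (3 semitones) + diminished 5th (6 semitones)
A triad on A stacks thirds, so the chord tones use letter names A-C-E
Root: A
Minor 3rd above A: C
Diminished 5th above A: Eb
The 3rd = C


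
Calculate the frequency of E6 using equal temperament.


f = 440 × 2^(n/12) where n = semitones from A4
E6: 19 semitones from A4
f = 440 × 2^(19/12)
f = 1318.51 Hz


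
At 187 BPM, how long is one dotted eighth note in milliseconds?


One quarter-note beat = 60000 / BPM = 60000 / 187 ms
Dotted eighth note = 3/4 × quarter note
Duration = 3/4 × 60000 / 187 = 45000 / 187
= 240.6 ms


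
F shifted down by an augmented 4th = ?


augmented 4th: 4 letter names, 6 semitones
Letter: F - 3 → C
Pitch: F - 6 semitones, spelled as a C → Cb
= Cb


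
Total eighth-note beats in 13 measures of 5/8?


Let's work it out.
Time signature 5/8: the bottom number 8 means the eighth note gets one count
The top number 5 means 5 eighth-note beats per measure
Total = 5 × 13 measures
= 65 eighth-note beats


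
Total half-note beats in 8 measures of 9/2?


Let's work it out.
Time signature 9/2: the bottom number 2 means the half note gets one count
The top number 9 means 9 half-note beats per measure
Total = 9 × 8 measures
= 72 half-note beats


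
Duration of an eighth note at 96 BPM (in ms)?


Reasoning:
One quarter-note beat = 60000 / BPM = 60000 / 96 ms
Eighth note = 1/2 × quarter note
Duration = 1/2 × 60000 / 96 = 30000 / 96
= 312.5 ms


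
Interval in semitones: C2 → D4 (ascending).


Working:
Absolute semitone position = octave×12 + chromatic position
C2: 2×12 + 0 = 24
D4: 4×12 + 2 = 50
Difference = 50 - 24 = 26
= 26 semitones


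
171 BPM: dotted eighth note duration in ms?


One quarter-note beat = 60000 / BPM = 60000 / 171 ms
Dotted eighth note = 3/4 × quarter note
Duration = 3/4 × 60000 / 171 = 45000 / 171
= 263.2 ms


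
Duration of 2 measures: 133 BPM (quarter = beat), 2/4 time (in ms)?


Quarter-note beat duration = 60000 / 133 ms
Beats per measure (2/4) = 2
One measure = 2 × 60000 / 133 = 120000 / 133 ms
2 measures = 2 × 120000 / 133 = 240000 / 133
= 1804.5 ms


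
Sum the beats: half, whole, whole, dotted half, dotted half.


Beat values:
  half = 2 beats
  whole = 4 beats
  whole = 4 beats
  dotted half = 3 beats
  dotted half = 3 beats
Sum = 2 + 4 + 4 + 3 + 3
= 16 beats


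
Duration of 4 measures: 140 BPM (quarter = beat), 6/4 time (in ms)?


Let's work it out.
Quarter-note beat duration = 60000 / 140 ms
Beats per measure (6/4) = 6
One measure = 6 × 60000 / 140 = 360000 / 140 ms
4 measures = 4 × 360000 / 140 = 1440000 / 140
= 10285.7 ms


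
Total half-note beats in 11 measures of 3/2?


Let's work it out.
Time signature 3/2: the bottom number 2 means the half note gets one count
The top number 3 means 3 half-note beats per measure
Total = 3 × 11 measures
= 33 half-note beats


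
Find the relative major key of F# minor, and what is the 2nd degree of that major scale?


Solution.
The relative major shares the key signature and is a minor 3rd above the minor tonic
A minor 3rd above F# is A
→ relative major of F# minor is A major
A major scale: A B C# D E F# G#
= A major; 2nd degree = B


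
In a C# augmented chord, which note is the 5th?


Augmented triad = root + major 3rd (4 semitones) + augmented 5th (8 semitones)
A triad on C# stacks thirds, so the chord tones use letter names C-E-G
Root: C#
Major 3rd above C#: E#
Augmented 5th above C#: G##
The 5th = G##


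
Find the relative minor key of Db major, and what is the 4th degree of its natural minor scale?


Solution.
The relative minor shares the major's key signature and starts on its 6th degree
6th degree = a major 6th above the tonic; a major 6th above Db is Bb
→ relative minor of Db major is Bb minor
Bb natural minor scale: Bb C Db Eb F Gb Ab
= Bb minor; 4th degree = Eb


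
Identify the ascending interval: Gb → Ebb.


Let's work it out.
Letter names: G → E spans 6 letter names → a 6th
Semitones: Gb → Ebb = 8 half-steps
A 6th of 8 semitones is a minor 6th
= minor 6th


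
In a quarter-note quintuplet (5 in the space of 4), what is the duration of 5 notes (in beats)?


Reasoning:
Quintuplet: 5 notes occupy the space of 4 quarter notes
Space = 4 × 1 = 4 beats
Each quintuplet note = 4 / 5 = 4/5 beats
5 notes = 5 × 4/5 = 4
= 4 beats


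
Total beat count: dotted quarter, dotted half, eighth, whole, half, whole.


Let's work it out.
Beat values:
  dotted quarter = 1.5 beats
  dotted half = 3 beats
  eighth = 0.5 beats
  whole = 4 beats
  half = 2 beats
  whole = 4 beats
Sum = 1.5 + 3 + 0.5 + 4 + 2 + 4
= 15 beats


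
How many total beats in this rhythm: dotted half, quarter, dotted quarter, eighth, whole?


Working:
Beat values:
  dotted half = 3 beats
  quarter = 1 beat
  dotted quarter = 1.5 beats
  eighth = 0.5 beats
  whole = 4 beats
Sum = 3 + 1 + 1.5 + 0.5 + 4
= 10 beats


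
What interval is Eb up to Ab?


Step by step:
Letter names: E → A spans 4 letter names → a 4th
Semitones: Eb → Ab = 5 half-steps
A 4th of 5 semitones is a perfect 4th
= perfect 4th


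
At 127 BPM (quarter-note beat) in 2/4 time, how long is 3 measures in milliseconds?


Working:
Quarter-note beat duration = 60000 / 127 ms
Beats per measure (2/4) = 2
One measure = 2 × 60000 / 127 = 120000 / 127 ms
3 measures = 3 × 120000 / 127 = 360000 / 127
= 2834.6 ms


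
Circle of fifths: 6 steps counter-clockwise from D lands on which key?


Let's work it out.
Each counter-clockwise step moves down a perfect 5th (= up a perfect 4th)
From D: D → G → C → F → Bb → Eb → Ab
= Ab


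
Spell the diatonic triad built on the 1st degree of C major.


Let's work it out.
C major scale: C D E F G A B
Diatonic triad on degree 1 stacks scale notes 1, 3, 5: C E G
C→E = 4 semitones; C→G = 7 semitones → major triad
= C E G (major)


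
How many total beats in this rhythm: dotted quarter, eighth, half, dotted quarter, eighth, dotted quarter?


Beat values:
  dotted quarter = 1.5 beats
  eighth = 0.5 beats
  half = 2 beats
  dotted quarter = 1.5 beats
  eighth = 0.5 beats
  dotted quarter = 1.5 beats
Sum = 1.5 + 0.5 + 2 + 1.5 + 0.5 + 1.5
= 7.5 beats


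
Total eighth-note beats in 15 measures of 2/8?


Reasoning:
Time signature 2/8: the bottom number 8 means the eighth note gets one count
The top number 2 means 2 eighth-note beats per measure
Total = 2 × 15 measures
= 30 eighth-note beats


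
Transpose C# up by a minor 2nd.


minor 2nd: 2 letter names, 1 semitones
Letter: C + 1 → D
Pitch: C# + 1 semitones, spelled as a D → D
= D


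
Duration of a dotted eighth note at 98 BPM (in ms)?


Let's work it out.
One quarter-note beat = 60000 / BPM = 60000 / 98 ms
Dotted eighth note = 3/4 × quarter note
Duration = 3/4 × 60000 / 98 = 45000 / 98
= 459.2 ms


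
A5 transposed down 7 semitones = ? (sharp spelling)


Solution.
A5: chromatic position 9 in octave 5 → absolute = 5×12 + 9 = 69
Transpose down 7: 69 - 7 = 62
62 = 5×12 + 2 → D in octave 5
Result = D5


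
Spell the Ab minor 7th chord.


Step by step:
Minor 7th chord = root + minor 3rd + perfect 5th + minor 7th
Seventh chords stack in thirds, so the letter names are A-C-E-G
Root: Ab
Minor 3rd above Ab: Cb
Perfect 5th above Ab: Eb
Minor 7th above Ab: Gb
Chord = Ab Cb Eb Gb


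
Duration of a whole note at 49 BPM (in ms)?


Step by step:
One quarter-note beat = 60000 / BPM = 60000 / 49 ms
Whole note = 4 × quarter note
Duration = 4 × 60000 / 49 = 240000 / 49
= 4898.0 ms


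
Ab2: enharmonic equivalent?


Working:
Enharmonic notes sound the same pitch but are spelled with different letter names
Ab and G# name the same pitch class
= G#2


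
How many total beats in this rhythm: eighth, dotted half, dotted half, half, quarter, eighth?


Reasoning:
Beat values:
  eighth = 0.5 beats
  dotted half = 3 beats
  dotted half = 3 beats
  half = 2 beats
  quarter = 1 beat
  eighth = 0.5 beats
Sum = 0.5 + 3 + 3 + 2 + 1 + 0.5
= 10 beats


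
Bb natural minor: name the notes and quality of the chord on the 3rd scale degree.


Bb natural minor scale: Bb C Db Eb F Gb Ab
Diatonic triad on degree 3 stacks scale notes 3, 5, 7: Db F Ab
Db→F = 4 semitones; Db→Ab = 7 semitones → major triad
= Db F Ab (major)


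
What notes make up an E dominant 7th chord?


Dominant 7th chord = root + major 3rd + perfect 5th + minor 7th
Seventh chords stack in thirds, so the letter names are E-G-B-D
Root: E
Major 3rd above E: G#
Perfect 5th above E: B
Minor 7th above E: D
Chord = E G# B D


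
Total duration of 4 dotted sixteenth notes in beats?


Let's work it out.
Base sixteenth note = 1/4 beats
Dot 1 adds half the previous value: +1/8
One dotted sixteenth = 1/4 + 1/8 = 3/8
4 of them = 4 × 3/8 = 3/2
= 3/2 beats


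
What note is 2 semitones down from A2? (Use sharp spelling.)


A2: chromatic position 9 in octave 2 → absolute = 2×12 + 9 = 33
Transpose down 2: 33 - 2 = 31
31 = 2×12 + 7 → G in octave 2
Result = G2


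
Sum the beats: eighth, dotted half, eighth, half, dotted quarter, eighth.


Working:
Beat values:
  eighth = 0.5 beats
  dotted half = 3 beats
  eighth = 0.5 beats
  half = 2 beats
  dotted quarter = 1.5 beats
  eighth = 0.5 beats
Sum = 0.5 + 3 + 0.5 + 2 + 1.5 + 0.5
= 8 beats


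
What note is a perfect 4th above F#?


Step by step:
A 4th spans 4 letter names, so from F we land on B
A perfect 4th = 5 semitones above F#
Spell B at that pitch: B
= B


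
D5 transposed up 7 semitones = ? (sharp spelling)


D5: chromatic position 2 in octave 5 → absolute = 5×12 + 2 = 62
Transpose up 7: 62 + 7 = 69
69 = 5×12 + 9 → A in octave 5
Result = A5


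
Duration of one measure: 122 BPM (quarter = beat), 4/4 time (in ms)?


Working:
Quarter-note beat duration = 60000 / 122 ms
Beats per measure (4/4) = 4
One measure = 4 × 60000 / 122 = 240000 / 122 ms
= 1967.2 ms


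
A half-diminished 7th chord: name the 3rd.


Step by step:
Half-diminished 7th chord = root + minor 3rd + diminished 5th + minor 7th
Seventh chords stack in thirds, so the letter names are A-C-E-G
Root: A
Minor 3rd above A: C
Diminished 5th above A: Eb
Minor 7th above A: G
The 3rd = C


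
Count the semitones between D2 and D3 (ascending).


Step by step:
Absolute semitone position = octave×12 + chromatic position
D2: 2×12 + 2 = 26
D3: 3×12 + 2 = 38
Difference = 38 - 26 = 12
= 12 semitones


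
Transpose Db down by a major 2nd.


Step by step:
major 2nd: 2 letter names, 2 semitones
Letter: D - 1 → C
Pitch: Db - 2 semitones, spelled as a C → Cb
= Cb


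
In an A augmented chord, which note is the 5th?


Working:
Augmented triad = root + major 3rd (4 semitones) + augmented 5th (8 semitones)
A triad on A stacks thirds, so the chord tones use letter names A-C-E
Root: A
Major 3rd above A: C#
Augmented 5th above A: E#
The 5th = E#


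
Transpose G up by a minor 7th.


Reasoning:
minor 7th: 7 letter names, 10 semitones
Letter: G + 6 → F
Pitch: G + 10 semitones, spelled as an F → F
= F


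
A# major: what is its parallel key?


Parallel keys share the same tonic but differ in mode
A# major → parallel is A# minor
= A# minor


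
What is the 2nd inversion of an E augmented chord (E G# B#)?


Reasoning:
Root position: E G# B#
2nd inversion: move root and 3rd up an octave
Bass note: B#
Notes (bottom to top) = B# E G#


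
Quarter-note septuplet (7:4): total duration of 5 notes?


Septuplet: 7 notes occupy the space of 4 quarter notes
Space = 4 × 1 = 4 beats
Each septuplet note = 4 / 7 = 4/7 beats
5 notes = 5 × 4/7 = 20/7
= 20/7 beats


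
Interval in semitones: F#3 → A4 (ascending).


Absolute semitone position = octave×12 + chromatic position
F#3: 3×12 + 6 = 42
A4: 4×12 + 9 = 57
Difference = 57 - 42 = 15
= 15 semitones


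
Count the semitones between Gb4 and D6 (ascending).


Let's work it out.
Absolute semitone position = octave×12 + chromatic position
Gb4: 4×12 + 6 = 54
D6: 6×12 + 2 = 74
Difference = 74 - 54 = 20
= 20 semitones


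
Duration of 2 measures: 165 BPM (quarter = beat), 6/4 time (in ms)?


Step by step:
Quarter-note beat duration = 60000 / 165 ms
Beats per measure (6/4) = 6
One measure = 6 × 60000 / 165 = 360000 / 165 ms
2 measures = 2 × 360000 / 165 = 720000 / 165
= 4363.6 ms


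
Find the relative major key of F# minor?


Reasoning:
The relative major shares the key signature and is a minor 3rd above the minor tonic
A minor 3rd above F# is A
→ relative major of F# minor is A major
= A major


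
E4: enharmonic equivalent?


Enharmonic notes sound the same pitch but are spelled with different letter names
E and Fb name the same pitch class
= Fb4


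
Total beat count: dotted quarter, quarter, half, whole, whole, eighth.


Let's work it out.
Beat values:
  dotted quarter = 1.5 beats
  quarter = 1 beat
  half = 2 beats
  whole = 4 beats
  whole = 4 beats
  eighth = 0.5 beats
Sum = 1.5 + 1 + 2 + 4 + 4 + 0.5
= 13 beats


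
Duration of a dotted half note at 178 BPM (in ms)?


Solution.
One quarter-note beat = 60000 / BPM = 60000 / 178 ms
Dotted half note = 3 × quarter note
Duration = 3 × 60000 / 178 = 180000 / 178
= 1011.2 ms


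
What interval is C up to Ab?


Reasoning:
Letter names: C → A spans 6 letter names → a 6th
Semitones: C → Ab = 8 half-steps
A 6th of 8 semitones is a minor 6th
= minor 6th


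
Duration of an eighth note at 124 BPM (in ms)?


Let's work it out.
One quarter-note beat = 60000 / BPM = 60000 / 124 ms
Eighth note = 1/2 × quarter note
Duration = 1/2 × 60000 / 124 = 30000 / 124
= 241.9 ms


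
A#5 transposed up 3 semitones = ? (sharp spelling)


Solution.
A#5: chromatic position 10 in octave 5 → absolute = 5×12 + 10 = 70
Transpose up 3: 70 + 3 = 73
73 = 6×12 + 1 → C# in octave 6
Result = C#6


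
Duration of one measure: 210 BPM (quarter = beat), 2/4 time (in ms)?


Quarter-note beat duration = 60000 / 210 ms
Beats per measure (2/4) = 2
One measure = 2 × 60000 / 210 = 120000 / 210 ms
= 571.4 ms


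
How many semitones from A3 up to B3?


Absolute semitone position = octave×12 + chromatic position
A3: 3×12 + 9 = 45
B3: 3×12 + 11 = 47
Difference = 47 - 45 = 2
= 2 semitones


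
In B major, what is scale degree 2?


Let's work it out.
Major scale pattern: W-W-H-W-W-W-H (2-2-1-2-2-2-1 semitones)
Starting from B:
  B + 2 semitones → C#
  C# + 2 semitones → D#
  D# + 1 semitone → E
  E + 2 semitones → F#
  F# + 2 semitones → G#
  G# + 2 semitones → A#
  A# + 1 semitone → B
Scale: B C# D# E F# G# A#
Degree 2 = C#


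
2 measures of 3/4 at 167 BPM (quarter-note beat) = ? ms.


Working:
Quarter-note beat duration = 60000 / 167 ms
Beats per measure (3/4) = 3
One measure = 3 × 60000 / 167 = 180000 / 167 ms
2 measures = 2 × 180000 / 167 = 360000 / 167
= 2155.7 ms


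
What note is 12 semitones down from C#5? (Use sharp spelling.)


Step by step:
C#5: chromatic position 1 in octave 5 → absolute = 5×12 + 1 = 61
Transpose down 12: 61 - 12 = 49
49 = 4×12 + 1 → C# in octave 4
Result = C#4


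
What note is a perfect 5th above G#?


Let's work it out.
A 5th spans 5 letter names, so from G we land on D
A perfect 5th = 7 semitones above G#
Spell D at that pitch: D#
= D#


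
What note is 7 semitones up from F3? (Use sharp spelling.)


Reasoning:
F3: chromatic position 5 in octave 3 → absolute = 3×12 + 5 = 41
Transpose up 7: 41 + 7 = 48
48 = 4×12 + 0 → C in octave 4
Result = C4


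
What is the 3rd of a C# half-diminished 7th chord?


Working:
Half-diminished 7th chord = root + minor 3rd + diminished 5th + minor 7th
Seventh chords stack in thirds, so the letter names are C-E-G-B
Root: C#
Minor 3rd above C#: E
Diminished 5th above C#: G
Minor 7th above C#: B
The 3rd = E


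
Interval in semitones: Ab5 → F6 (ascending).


Absolute semitone position = octave×12 + chromatic position
Ab5: 5×12 + 8 = 68
F6: 6×12 + 5 = 77
Difference = 77 - 68 = 9
= 9 semitones


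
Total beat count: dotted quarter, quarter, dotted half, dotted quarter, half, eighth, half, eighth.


Working:
Beat values:
  dotted quarter = 1.5 beats
  quarter = 1 beat
  dotted half = 3 beats
  dotted quarter = 1.5 beats
  half = 2 beats
  eighth = 0.5 beats
  half = 2 beats
  eighth = 0.5 beats
Sum = 1.5 + 1 + 3 + 1.5 + 2 + 0.5 + 2 + 0.5
= 12 beats


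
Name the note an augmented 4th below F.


Solution.
A 4th spans 4 letter names, so from F we land on C
An augmented 4th = 6 semitones below F
Spell C at that pitch: Cb
= Cb


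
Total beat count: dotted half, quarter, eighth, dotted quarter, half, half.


Working:
Beat values:
  dotted half = 3 beats
  quarter = 1 beat
  eighth = 0.5 beats
  dotted quarter = 1.5 beats
  half = 2 beats
  half = 2 beats
Sum = 3 + 1 + 0.5 + 1.5 + 2 + 2
= 10 beats


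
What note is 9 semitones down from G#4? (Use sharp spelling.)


Step by step:
G#4: chromatic position 8 in octave 4 → absolute = 4×12 + 8 = 56
Transpose down 9: 56 - 9 = 47
47 = 3×12 + 11 → B in octave 3
Result = B3


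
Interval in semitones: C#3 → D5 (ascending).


Solution.
Absolute semitone position = octave×12 + chromatic position
C#3: 3×12 + 1 = 37
D5: 5×12 + 2 = 62
Difference = 62 - 37 = 25
= 25 semitones


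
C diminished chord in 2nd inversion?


Reasoning:
Root position: C Eb Gb
2nd inversion: move root and 3rd up an octave
Bass note: Gb
Notes (bottom to top) = Gb C Eb


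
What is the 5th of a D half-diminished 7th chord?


Reasoning:
Half-diminished 7th chord = root + minor 3rd + diminished 5th + minor 7th
Seventh chords stack in thirds, so the letter names are D-F-A-C
Root: D
Minor 3rd above D: F
Diminished 5th above D: Ab
Minor 7th above D: C
The 5th = Ab


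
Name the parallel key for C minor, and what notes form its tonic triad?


Let's work it out.
Parallel keys share the same tonic but differ in mode
C minor → parallel is C major
Tonic triad of C major = C E G
= C major; triad = C E G


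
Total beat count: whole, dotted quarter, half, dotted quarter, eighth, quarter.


Solution.
Beat values:
  whole = 4 beats
  dotted quarter = 1.5 beats
  half = 2 beats
  dotted quarter = 1.5 beats
  eighth = 0.5 beats
  quarter = 1 beat
Sum = 4 + 1.5 + 2 + 1.5 + 0.5 + 1
= 10.5 beats


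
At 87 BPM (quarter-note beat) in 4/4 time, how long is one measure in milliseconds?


Reasoning:
Quarter-note beat duration = 60000 / 87 ms
Beats per measure (4/4) = 4
One measure = 4 × 60000 / 87 = 240000 / 87 ms
= 2758.6 ms


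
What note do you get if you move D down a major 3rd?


major 3rd: 3 letter names, 4 semitones
Letter: D - 2 → B
Pitch: D - 4 semitones, spelled as a B → Bb
= Bb


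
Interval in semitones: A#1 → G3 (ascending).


Let's work it out.
Absolute semitone position = octave×12 + chromatic position
A#1: 1×12 + 10 = 22
G3: 3×12 + 7 = 43
Difference = 43 - 22 = 21
= 21 semitones


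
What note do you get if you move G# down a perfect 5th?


Solution.
perfect 5th: 5 letter names, 7 semitones
Letter: G - 4 → C
Pitch: G# - 7 semitones, spelled as a C → C#
= C#


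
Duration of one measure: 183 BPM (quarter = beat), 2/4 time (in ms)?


Quarter-note beat duration = 60000 / 183 ms
Beats per measure (2/4) = 2
One measure = 2 × 60000 / 183 = 120000 / 183 ms
= 655.7 ms


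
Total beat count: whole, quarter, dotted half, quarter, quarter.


Working:
Beat values:
  whole = 4 beats
  quarter = 1 beat
  dotted half = 3 beats
  quarter = 1 beat
  quarter = 1 beat
Sum = 4 + 1 + 3 + 1 + 1
= 10 beats


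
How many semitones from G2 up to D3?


Reasoning:
Absolute semitone position = octave×12 + chromatic position
G2: 2×12 + 7 = 31
D3: 3×12 + 2 = 38
Difference = 38 - 31 = 7
= 7 semitones


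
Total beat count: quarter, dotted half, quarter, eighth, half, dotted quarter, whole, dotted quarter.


Let's work it out.
Beat values:
  quarter = 1 beat
  dotted half = 3 beats
  quarter = 1 beat
  eighth = 0.5 beats
  half = 2 beats
  dotted quarter = 1.5 beats
  whole = 4 beats
  dotted quarter = 1.5 beats
Sum = 1 + 3 + 1 + 0.5 + 2 + 1.5 + 4 + 1.5
= 14.5 beats


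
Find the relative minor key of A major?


Step by step:
The relative minor shares the major's key signature and starts on its 6th degree
6th degree = a major 6th above the tonic; a major 6th above A is F#
→ relative minor of A major is F# minor
= F# minor
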